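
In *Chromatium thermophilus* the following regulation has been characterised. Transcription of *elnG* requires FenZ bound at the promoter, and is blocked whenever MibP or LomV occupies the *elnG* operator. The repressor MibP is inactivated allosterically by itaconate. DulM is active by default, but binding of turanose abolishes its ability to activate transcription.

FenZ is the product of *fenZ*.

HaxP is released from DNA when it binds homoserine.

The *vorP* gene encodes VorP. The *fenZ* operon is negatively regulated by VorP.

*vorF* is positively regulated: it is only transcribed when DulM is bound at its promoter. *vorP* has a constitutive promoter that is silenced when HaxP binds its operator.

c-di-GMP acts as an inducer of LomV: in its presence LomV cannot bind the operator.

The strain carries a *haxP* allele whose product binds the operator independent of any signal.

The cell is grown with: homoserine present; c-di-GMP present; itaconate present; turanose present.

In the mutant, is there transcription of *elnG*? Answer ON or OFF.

ON

HaxP is constitutively active in this strain.
With repressor HaxP bound, *vorP* is not transcribed.
So VorP is not produced.
With no repressor bound, *fenZ* is transcribed.
So FenZ is produced and active.
Itaconate is present, so MibP is inactive.
c-di-GMP is present, so LomV is inactive.
No repressor is bound and FenZ is active, so *elnG* is transcribed.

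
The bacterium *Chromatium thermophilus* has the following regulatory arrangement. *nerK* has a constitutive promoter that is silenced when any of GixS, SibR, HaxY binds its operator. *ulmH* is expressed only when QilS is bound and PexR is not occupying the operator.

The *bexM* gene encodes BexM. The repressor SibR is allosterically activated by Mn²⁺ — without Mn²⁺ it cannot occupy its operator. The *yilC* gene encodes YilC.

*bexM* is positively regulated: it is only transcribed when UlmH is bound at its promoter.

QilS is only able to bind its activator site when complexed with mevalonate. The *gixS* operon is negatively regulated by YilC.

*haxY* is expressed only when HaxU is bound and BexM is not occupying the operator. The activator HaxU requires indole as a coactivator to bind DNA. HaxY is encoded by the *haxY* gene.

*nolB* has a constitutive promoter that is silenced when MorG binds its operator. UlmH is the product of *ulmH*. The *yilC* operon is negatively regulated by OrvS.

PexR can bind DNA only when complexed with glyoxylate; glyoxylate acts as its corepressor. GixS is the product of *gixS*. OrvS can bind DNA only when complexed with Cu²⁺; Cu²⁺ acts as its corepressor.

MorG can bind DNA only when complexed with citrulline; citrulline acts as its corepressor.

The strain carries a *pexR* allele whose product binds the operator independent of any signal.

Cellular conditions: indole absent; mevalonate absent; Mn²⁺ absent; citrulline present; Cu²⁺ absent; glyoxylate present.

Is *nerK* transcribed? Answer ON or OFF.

Cu²⁺ is absent, so OrvS is inactive.
With no repressor bound, *yilC* is transcribed.
So YilC is produced and active.
With repressor YilC bound, *gixS* is not transcribed.
So GixS is not produced.
Mn²⁺ is absent, so SibR is inactive.
Mevalonate is absent, so QilS is inactive.
PexR is constitutively active in this strain.
With repressor PexR bound, *ulmH* is not transcribed.
So UlmH is not produced.
Required activator UlmH is absent, so *bexM* is not transcribed.
So BexM is not produced.
Indole is absent, so HaxU is inactive.
Required activator HaxU is absent, so *haxY* is not transcribed.
So HaxY is not produced.
With no repressor bound, *nerK* is transcribed.

ON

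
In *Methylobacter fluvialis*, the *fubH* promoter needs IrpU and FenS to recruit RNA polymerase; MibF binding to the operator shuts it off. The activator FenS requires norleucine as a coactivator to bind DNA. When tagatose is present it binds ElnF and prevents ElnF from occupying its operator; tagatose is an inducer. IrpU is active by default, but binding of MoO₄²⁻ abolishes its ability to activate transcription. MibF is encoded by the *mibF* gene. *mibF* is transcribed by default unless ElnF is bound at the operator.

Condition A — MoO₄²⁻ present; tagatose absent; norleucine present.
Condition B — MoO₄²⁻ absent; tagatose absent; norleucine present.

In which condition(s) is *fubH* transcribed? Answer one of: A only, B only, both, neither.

Condition A:
MoO₄²⁻ is present, so IrpU is inactive.
Tagatose is absent, so ElnF is active.
With repressor ElnF bound, *mibF* is not transcribed.
So MibF is not produced.
Norleucine is present, so FenS is active.
Required activator IrpU is absent, so *fubH* is not transcribed.
→ *fubH* is OFF in A.
Condition B:
MoO₄²⁻ is absent, so IrpU is active.
Tagatose is absent, so ElnF is active.
With repressor ElnF bound, *mibF* is not transcribed.
So MibF is not produced.
Norleucine is present, so FenS is active.
No repressor is bound and IrpU and FenS are active, so *fubH* is transcribed.
→ *fubH* is ON in B.

B only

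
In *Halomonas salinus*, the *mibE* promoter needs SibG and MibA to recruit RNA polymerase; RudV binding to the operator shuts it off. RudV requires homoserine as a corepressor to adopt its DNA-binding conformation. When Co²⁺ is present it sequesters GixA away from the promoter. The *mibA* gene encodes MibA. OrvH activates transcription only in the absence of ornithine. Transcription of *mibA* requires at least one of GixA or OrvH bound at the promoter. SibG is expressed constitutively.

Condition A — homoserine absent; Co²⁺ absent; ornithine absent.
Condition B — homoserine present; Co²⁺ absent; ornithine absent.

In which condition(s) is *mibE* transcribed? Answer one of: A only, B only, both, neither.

Condition A:
SibG is produced constitutively and is active.
Homoserine is absent, so RudV is inactive.
Co²⁺ is absent, so GixA is active.
Ornithine is absent, so OrvH is active.
Activator GixA is present, so *mibA* is transcribed.
So MibA is produced and active.
No repressor is bound and SibG and MibA are active, so *mibE* is transcribed.
→ *mibE* is ON in A.
Condition B:
SibG is produced constitutively and is active.
Homoserine is present, so RudV is active.
Co²⁺ is absent, so GixA is active.
Ornithine is absent, so OrvH is active.
Activator GixA is present, so *mibA* is transcribed.
So MibA is produced and active.
With repressor RudV bound, *mibE* is not transcribed.
→ *mibE* is OFF in B.

A only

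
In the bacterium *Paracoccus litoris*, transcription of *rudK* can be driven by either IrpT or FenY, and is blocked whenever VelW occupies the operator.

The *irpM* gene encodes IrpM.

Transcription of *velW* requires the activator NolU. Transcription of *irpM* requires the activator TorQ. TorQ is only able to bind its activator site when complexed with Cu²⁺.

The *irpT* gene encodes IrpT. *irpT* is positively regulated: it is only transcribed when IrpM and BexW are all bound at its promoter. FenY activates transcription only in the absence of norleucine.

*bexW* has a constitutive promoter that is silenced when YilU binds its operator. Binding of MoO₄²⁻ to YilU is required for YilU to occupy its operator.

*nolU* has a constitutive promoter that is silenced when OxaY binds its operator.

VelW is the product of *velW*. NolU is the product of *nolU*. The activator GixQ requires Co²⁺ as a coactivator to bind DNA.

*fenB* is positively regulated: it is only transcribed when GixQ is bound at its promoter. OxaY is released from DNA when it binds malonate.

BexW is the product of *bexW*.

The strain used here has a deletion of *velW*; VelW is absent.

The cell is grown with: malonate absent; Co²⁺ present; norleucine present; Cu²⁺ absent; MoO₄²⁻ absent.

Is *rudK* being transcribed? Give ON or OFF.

OFF

Cu²⁺ is absent, so TorQ is inactive.
Required activator TorQ is absent, so *irpM* is not transcribed.
So IrpM is not produced.
MoO₄²⁻ is absent, so YilU is inactive.
With no repressor bound, *bexW* is transcribed.
So BexW is produced and active.
Required activator IrpM is absent, so *irpT* is not transcribed.
So IrpT is not produced.
VelW is non-functional in this strain, so it has no effect.
Norleucine is present, so FenY is inactive.
No activator is available at the *rudK* promoter, so *rudK* is not transcribed.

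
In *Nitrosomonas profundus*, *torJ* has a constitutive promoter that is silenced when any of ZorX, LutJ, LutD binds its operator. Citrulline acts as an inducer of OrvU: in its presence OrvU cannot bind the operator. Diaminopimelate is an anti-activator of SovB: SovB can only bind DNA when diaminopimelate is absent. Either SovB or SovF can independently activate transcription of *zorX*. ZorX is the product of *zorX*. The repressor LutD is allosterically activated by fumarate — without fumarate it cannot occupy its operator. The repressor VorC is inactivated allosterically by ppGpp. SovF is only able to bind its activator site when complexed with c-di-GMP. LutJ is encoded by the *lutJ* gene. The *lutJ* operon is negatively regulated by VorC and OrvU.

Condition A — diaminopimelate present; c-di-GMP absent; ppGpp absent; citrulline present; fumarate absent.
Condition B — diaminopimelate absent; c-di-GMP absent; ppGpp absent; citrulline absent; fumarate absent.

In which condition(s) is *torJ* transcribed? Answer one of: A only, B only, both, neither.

Condition A:
Diaminopimelate is present, so SovB is inactive.
c-di-GMP is absent, so SovF is inactive.
No activator is available at the *zorX* promoter, so *zorX* is not transcribed.
So ZorX is not produced.
ppGpp is absent, so VorC is active.
Citrulline is present, so OrvU is inactive.
With repressor VorC bound, *lutJ* is not transcribed.
So LutJ is not produced.
Fumarate is absent, so LutD is inactive.
With no repressor bound, *torJ* is transcribed.
→ *torJ* is ON in A.
Condition B:
Diaminopimelate is absent, so SovB is active.
c-di-GMP is absent, so SovF is inactive.
Activator SovB is present, so *zorX* is transcribed.
So ZorX is produced and active.
ppGpp is absent, so VorC is active.
Citrulline is absent, so OrvU is active.
With repressor VorC bound, *lutJ* is not transcribed.
So LutJ is not produced.
Fumarate is absent, so LutD is inactive.
With repressor ZorX bound, *torJ* is not transcribed.
→ *torJ* is OFF in B.

A only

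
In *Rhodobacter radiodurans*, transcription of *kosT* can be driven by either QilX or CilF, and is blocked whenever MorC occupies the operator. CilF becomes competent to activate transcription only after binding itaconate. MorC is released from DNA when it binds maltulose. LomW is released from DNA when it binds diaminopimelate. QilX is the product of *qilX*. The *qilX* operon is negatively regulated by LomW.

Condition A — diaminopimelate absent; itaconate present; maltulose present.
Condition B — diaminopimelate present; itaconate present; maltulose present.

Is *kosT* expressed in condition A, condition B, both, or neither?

Condition A:
Diaminopimelate is absent, so LomW is active.
With repressor LomW bound, *qilX* is not transcribed.
So QilX is not produced.
Itaconate is present, so CilF is active.
Maltulose is present, so MorC is inactive.
Activator CilF is present, so *kosT* is transcribed.
→ *kosT* is ON in A.
Condition B:
Diaminopimelate is present, so LomW is inactive.
With no repressor bound, *qilX* is transcribed.
So QilX is produced and active.
Itaconate is present, so CilF is active.
Maltulose is present, so MorC is inactive.
Activator QilX is present, so *kosT* is transcribed.
→ *kosT* is ON in B.

both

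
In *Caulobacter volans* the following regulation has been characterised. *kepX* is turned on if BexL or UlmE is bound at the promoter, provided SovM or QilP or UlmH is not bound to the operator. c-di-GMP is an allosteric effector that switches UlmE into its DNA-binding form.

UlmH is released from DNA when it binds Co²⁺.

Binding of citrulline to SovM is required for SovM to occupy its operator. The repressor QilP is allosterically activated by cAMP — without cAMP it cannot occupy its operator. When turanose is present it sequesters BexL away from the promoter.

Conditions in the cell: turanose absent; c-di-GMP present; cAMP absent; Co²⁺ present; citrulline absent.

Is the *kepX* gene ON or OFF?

Citrulline is absent, so SovM is inactive.
cAMP is absent, so QilP is inactive.
Turanose is absent, so BexL is active.
c-di-GMP is present, so UlmE is active.
Co²⁺ is present, so UlmH is inactive.
Activator BexL is present, so *kepX* is transcribed.

ON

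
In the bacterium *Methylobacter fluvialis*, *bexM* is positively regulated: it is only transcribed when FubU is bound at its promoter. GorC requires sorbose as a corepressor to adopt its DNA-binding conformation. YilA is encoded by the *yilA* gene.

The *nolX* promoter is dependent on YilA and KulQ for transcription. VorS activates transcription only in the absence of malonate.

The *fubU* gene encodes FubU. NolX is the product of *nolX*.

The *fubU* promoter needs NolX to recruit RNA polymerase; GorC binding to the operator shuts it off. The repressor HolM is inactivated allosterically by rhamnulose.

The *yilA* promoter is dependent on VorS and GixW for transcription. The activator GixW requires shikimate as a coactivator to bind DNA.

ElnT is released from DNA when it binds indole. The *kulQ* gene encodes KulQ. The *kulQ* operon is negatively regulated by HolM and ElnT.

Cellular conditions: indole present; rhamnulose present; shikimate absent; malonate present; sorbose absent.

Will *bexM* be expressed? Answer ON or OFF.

Malonate is present, so VorS is inactive.
Shikimate is absent, so GixW is inactive.
Required activator VorS is absent, so *yilA* is not transcribed.
So YilA is not produced.
Rhamnulose is present, so HolM is inactive.
Indole is present, so ElnT is inactive.
With no repressor bound, *kulQ* is transcribed.
So KulQ is produced and active.
Required activator YilA is absent, so *nolX* is not transcribed.
So NolX is not produced.
Sorbose is absent, so GorC is inactive.
Required activator NolX is absent, so *fubU* is not transcribed.
So FubU is not produced.
Required activator FubU is absent, so *bexM* is not transcribed.

OFF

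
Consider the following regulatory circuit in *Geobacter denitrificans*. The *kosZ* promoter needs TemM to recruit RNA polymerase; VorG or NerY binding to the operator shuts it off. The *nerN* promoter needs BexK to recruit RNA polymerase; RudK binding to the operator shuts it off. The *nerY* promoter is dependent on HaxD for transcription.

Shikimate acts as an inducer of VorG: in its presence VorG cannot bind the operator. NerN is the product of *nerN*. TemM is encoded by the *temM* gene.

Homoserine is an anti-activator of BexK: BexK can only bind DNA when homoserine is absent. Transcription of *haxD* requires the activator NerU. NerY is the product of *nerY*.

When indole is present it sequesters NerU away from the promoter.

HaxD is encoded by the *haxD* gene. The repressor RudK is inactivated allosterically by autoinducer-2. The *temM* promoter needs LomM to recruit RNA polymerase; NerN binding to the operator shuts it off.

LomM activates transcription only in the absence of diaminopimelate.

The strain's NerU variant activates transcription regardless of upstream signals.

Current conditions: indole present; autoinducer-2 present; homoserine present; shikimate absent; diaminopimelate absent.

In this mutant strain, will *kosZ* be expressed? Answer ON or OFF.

OFF

Shikimate is absent, so VorG is active.
NerU is constitutively active in this strain.
No repressor is bound and NerU is active, so *haxD* is transcribed.
So HaxD is produced and active.
No repressor is bound and HaxD is active, so *nerY* is transcribed.
So NerY is produced and active.
Homoserine is present, so BexK is inactive.
Autoinducer-2 is present, so RudK is inactive.
Required activator BexK is absent, so *nerN* is not transcribed.
So NerN is not produced.
Diaminopimelate is absent, so LomM is active.
No repressor is bound and LomM is active, so *temM* is transcribed.
So TemM is produced and active.
With repressor VorG bound, *kosZ* is not transcribed.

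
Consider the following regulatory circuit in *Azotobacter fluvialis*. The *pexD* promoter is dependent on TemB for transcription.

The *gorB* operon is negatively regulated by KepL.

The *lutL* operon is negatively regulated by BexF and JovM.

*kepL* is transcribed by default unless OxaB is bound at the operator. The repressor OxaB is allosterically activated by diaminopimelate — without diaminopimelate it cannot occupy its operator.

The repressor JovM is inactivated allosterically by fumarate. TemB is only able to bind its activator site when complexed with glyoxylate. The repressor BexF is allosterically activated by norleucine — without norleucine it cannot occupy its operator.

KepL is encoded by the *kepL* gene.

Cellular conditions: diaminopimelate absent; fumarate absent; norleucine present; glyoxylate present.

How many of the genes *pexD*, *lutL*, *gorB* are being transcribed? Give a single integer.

Glyoxylate is present, so TemB is active.
No repressor is bound and TemB is active, so *pexD* is transcribed.
→ *pexD* is ON.
Norleucine is present, so BexF is active.
Fumarate is absent, so JovM is active.
With repressor BexF bound, *lutL* is not transcribed.
→ *lutL* is OFF.
Diaminopimelate is absent, so OxaB is inactive.
With no repressor bound, *kepL* is transcribed.
So KepL is produced and active.
With repressor KepL bound, *gorB* is not transcribed.
→ *gorB* is OFF.
1 of the 3 genes is transcribed.

1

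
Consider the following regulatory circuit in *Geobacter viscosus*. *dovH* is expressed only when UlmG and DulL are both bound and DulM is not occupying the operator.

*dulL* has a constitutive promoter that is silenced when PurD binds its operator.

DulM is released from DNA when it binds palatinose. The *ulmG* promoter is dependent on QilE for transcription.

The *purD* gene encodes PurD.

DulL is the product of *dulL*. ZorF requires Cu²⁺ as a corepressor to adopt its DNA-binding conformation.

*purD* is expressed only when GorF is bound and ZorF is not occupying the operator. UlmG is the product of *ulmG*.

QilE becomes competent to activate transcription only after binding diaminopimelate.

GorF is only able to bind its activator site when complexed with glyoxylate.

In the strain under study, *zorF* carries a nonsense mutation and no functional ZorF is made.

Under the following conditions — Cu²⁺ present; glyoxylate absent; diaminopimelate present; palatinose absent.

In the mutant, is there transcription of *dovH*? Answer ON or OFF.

Diaminopimelate is present, so QilE is active.
No repressor is bound and QilE is active, so *ulmG* is transcribed.
So UlmG is produced and active.
Palatinose is absent, so DulM is active.
ZorF is non-functional in this strain, so it has no effect.
Glyoxylate is absent, so GorF is inactive.
Required activator GorF is absent, so *purD* is not transcribed.
So PurD is not produced.
With no repressor bound, *dulL* is transcribed.
So DulL is produced and active.
With repressor DulM bound, *dovH* is not transcribed.

OFF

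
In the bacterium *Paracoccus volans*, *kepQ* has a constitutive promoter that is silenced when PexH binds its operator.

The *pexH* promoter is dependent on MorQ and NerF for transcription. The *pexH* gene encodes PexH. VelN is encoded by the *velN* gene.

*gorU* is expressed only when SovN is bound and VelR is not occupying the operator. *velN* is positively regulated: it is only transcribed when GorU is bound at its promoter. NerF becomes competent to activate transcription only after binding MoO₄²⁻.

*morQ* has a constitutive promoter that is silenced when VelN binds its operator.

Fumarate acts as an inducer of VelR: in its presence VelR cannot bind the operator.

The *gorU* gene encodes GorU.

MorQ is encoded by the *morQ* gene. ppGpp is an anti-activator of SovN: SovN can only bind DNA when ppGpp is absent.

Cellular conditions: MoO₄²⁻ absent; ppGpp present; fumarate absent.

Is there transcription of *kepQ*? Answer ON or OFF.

ON

Fumarate is absent, so VelR is active.
ppGpp is present, so SovN is inactive.
With repressor VelR bound, *gorU* is not transcribed.
So GorU is not produced.
Required activator GorU is absent, so *velN* is not transcribed.
So VelN is not produced.
With no repressor bound, *morQ* is transcribed.
So MorQ is produced and active.
MoO₄²⁻ is absent, so NerF is inactive.
Required activator NerF is absent, so *pexH* is not transcribed.
So PexH is not produced.
With no repressor bound, *kepQ* is transcribed.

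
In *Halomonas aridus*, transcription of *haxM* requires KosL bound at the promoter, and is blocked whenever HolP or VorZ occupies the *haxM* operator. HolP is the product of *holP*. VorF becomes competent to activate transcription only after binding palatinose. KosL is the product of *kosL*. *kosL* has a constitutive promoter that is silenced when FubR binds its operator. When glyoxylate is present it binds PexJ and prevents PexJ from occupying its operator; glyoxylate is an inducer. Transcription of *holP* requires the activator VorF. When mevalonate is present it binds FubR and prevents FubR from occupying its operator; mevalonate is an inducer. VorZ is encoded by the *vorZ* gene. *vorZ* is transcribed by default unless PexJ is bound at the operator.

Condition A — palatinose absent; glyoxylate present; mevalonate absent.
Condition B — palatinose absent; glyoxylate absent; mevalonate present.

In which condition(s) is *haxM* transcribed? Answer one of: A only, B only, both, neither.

Condition A:
Palatinose is absent, so VorF is inactive.
Required activator VorF is absent, so *holP* is not transcribed.
So HolP is not produced.
Glyoxylate is present, so PexJ is inactive.
With no repressor bound, *vorZ* is transcribed.
So VorZ is produced and active.
Mevalonate is absent, so FubR is active.
With repressor FubR bound, *kosL* is not transcribed.
So KosL is not produced.
With repressor VorZ bound, *haxM* is not transcribed.
→ *haxM* is OFF in A.
Condition B:
Palatinose is absent, so VorF is inactive.
Required activator VorF is absent, so *holP* is not transcribed.
So HolP is not produced.
Glyoxylate is absent, so PexJ is active.
With repressor PexJ bound, *vorZ* is not transcribed.
So VorZ is not produced.
Mevalonate is present, so FubR is inactive.
With no repressor bound, *kosL* is transcribed.
So KosL is produced and active.
No repressor is bound and KosL is active, so *haxM* is transcribed.
→ *haxM* is ON in B.

B only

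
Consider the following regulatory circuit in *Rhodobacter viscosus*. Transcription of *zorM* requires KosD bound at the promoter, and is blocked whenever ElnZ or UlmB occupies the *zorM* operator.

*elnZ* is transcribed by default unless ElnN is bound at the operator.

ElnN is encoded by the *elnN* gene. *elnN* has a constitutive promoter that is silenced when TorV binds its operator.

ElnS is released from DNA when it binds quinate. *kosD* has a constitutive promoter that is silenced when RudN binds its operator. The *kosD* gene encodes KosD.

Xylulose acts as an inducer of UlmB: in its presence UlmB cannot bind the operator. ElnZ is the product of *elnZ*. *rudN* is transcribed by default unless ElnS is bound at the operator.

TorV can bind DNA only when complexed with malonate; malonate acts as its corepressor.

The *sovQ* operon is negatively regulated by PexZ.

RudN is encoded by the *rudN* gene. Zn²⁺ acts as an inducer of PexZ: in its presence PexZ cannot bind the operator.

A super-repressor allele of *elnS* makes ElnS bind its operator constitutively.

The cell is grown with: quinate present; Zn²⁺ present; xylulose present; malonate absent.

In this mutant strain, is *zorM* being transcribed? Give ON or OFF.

Malonate is absent, so TorV is inactive.
With no repressor bound, *elnN* is transcribed.
So ElnN is produced and active.
With repressor ElnN bound, *elnZ* is not transcribed.
So ElnZ is not produced.
Xylulose is present, so UlmB is inactive.
ElnS is constitutively active in this strain.
With repressor ElnS bound, *rudN* is not transcribed.
So RudN is not produced.
With no repressor bound, *kosD* is transcribed.
So KosD is produced and active.
No repressor is bound and KosD is active, so *zorM* is transcribed.

ON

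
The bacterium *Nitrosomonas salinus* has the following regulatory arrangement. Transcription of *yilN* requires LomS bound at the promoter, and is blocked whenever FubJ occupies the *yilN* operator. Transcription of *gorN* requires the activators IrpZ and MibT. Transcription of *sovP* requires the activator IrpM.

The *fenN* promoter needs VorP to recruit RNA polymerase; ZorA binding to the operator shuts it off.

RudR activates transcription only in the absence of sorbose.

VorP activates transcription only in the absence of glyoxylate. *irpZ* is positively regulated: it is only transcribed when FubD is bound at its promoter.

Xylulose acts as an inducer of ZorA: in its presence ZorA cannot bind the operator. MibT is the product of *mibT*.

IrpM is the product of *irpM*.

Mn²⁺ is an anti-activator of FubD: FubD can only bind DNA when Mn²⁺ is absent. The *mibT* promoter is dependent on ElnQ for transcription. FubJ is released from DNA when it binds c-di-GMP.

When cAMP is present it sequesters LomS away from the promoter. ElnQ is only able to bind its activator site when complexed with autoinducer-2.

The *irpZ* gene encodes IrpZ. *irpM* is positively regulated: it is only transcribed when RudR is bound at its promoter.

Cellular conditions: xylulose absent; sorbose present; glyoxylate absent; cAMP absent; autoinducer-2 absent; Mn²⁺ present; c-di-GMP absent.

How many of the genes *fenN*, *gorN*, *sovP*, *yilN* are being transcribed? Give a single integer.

0

Xylulose is absent, so ZorA is active.
Glyoxylate is absent, so VorP is active.
With repressor ZorA bound, *fenN* is not transcribed.
→ *fenN* is OFF.
Mn²⁺ is present, so FubD is inactive.
Required activator FubD is absent, so *irpZ* is not transcribed.
So IrpZ is not produced.
Autoinducer-2 is absent, so ElnQ is inactive.
Required activator ElnQ is absent, so *mibT* is not transcribed.
So MibT is not produced.
Required activator IrpZ is absent, so *gorN* is not transcribed.
→ *gorN* is OFF.
Sorbose is present, so RudR is inactive.
Required activator RudR is absent, so *irpM* is not transcribed.
So IrpM is not produced.
Required activator IrpM is absent, so *sovP* is not transcribed.
→ *sovP* is OFF.
c-di-GMP is absent, so FubJ is active.
cAMP is absent, so LomS is active.
With repressor FubJ bound, *yilN* is not transcribed.
→ *yilN* is OFF.
0 of the 4 genes are transcribed.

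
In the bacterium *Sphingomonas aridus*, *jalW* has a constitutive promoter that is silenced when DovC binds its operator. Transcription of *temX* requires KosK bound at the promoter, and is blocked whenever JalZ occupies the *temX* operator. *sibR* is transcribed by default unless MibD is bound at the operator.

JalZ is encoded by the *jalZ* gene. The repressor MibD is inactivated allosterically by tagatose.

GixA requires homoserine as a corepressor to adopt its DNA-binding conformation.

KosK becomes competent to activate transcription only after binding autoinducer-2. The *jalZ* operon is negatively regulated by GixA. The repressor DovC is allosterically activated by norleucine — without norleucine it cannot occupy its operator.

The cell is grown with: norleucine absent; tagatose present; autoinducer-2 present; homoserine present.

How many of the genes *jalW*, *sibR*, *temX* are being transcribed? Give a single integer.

3

Norleucine is absent, so DovC is inactive.
With no repressor bound, *jalW* is transcribed.
→ *jalW* is ON.
Tagatose is present, so MibD is inactive.
With no repressor bound, *sibR* is transcribed.
→ *sibR* is ON.
Homoserine is present, so GixA is active.
With repressor GixA bound, *jalZ* is not transcribed.
So JalZ is not produced.
Autoinducer-2 is present, so KosK is active.
No repressor is bound and KosK is active, so *temX* is transcribed.
→ *temX* is ON.
3 of the 3 genes are transcribed.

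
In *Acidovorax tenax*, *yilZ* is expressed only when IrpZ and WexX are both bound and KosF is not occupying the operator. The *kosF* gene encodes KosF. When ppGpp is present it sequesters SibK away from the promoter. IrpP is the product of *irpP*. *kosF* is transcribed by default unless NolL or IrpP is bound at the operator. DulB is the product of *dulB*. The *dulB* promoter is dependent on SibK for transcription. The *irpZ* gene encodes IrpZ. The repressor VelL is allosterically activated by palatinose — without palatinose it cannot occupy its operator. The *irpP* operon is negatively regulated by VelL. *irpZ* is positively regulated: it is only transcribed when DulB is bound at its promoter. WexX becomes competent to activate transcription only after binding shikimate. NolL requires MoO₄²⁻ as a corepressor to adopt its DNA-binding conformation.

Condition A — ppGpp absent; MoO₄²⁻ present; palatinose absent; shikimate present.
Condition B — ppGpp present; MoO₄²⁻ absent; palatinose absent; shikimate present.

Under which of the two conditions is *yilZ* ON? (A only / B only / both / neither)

Condition A:
ppGpp is absent, so SibK is active.
No repressor is bound and SibK is active, so *dulB* is transcribed.
So DulB is produced and active.
No repressor is bound and DulB is active, so *irpZ* is transcribed.
So IrpZ is produced and active.
MoO₄²⁻ is present, so NolL is active.
Palatinose is absent, so VelL is inactive.
With no repressor bound, *irpP* is transcribed.
So IrpP is produced and active.
With repressor NolL bound, *kosF* is not transcribed.
So KosF is not produced.
Shikimate is present, so WexX is active.
No repressor is bound and IrpZ and WexX are active, so *yilZ* is transcribed.
→ *yilZ* is ON in A.
Condition B:
ppGpp is present, so SibK is inactive.
Required activator SibK is absent, so *dulB* is not transcribed.
So DulB is not produced.
Required activator DulB is absent, so *irpZ* is not transcribed.
So IrpZ is not produced.
MoO₄²⁻ is absent, so NolL is inactive.
Palatinose is absent, so VelL is inactive.
With no repressor bound, *irpP* is transcribed.
So IrpP is produced and active.
With repressor IrpP bound, *kosF* is not transcribed.
So KosF is not produced.
Shikimate is present, so WexX is active.
Required activator IrpZ is absent, so *yilZ* is not transcribed.
→ *yilZ* is OFF in B.

A only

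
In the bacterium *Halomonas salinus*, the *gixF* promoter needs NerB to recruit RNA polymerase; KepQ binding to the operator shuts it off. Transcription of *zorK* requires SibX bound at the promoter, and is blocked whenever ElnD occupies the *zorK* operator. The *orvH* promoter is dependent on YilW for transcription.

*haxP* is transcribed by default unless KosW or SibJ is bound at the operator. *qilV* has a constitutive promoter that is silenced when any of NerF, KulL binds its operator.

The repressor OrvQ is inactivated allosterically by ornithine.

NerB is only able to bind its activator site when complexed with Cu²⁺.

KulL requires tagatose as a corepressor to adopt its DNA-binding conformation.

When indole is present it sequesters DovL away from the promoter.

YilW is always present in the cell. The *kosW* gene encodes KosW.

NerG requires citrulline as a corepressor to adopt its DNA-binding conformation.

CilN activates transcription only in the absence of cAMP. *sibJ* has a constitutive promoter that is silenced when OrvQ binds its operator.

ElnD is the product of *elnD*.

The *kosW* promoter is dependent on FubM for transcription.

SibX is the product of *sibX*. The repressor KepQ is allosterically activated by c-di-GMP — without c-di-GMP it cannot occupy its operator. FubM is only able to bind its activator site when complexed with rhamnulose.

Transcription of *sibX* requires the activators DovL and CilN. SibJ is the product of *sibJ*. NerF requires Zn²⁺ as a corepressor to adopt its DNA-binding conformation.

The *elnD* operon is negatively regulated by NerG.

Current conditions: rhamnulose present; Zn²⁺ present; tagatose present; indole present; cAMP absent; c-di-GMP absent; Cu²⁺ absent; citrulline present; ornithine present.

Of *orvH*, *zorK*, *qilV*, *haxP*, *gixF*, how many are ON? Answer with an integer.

1

YilW is produced constitutively and is active.
No repressor is bound and YilW is active, so *orvH* is transcribed.
→ *orvH* is ON.
Citrulline is present, so NerG is active.
With repressor NerG bound, *elnD* is not transcribed.
So ElnD is not produced.
Indole is present, so DovL is inactive.
cAMP is absent, so CilN is active.
Required activator DovL is absent, so *sibX* is not transcribed.
So SibX is not produced.
Required activator SibX is absent, so *zorK* is not transcribed.
→ *zorK* is OFF.
Zn²⁺ is present, so NerF is active.
Tagatose is present, so KulL is active.
With repressor NerF bound, *qilV* is not transcribed.
→ *qilV* is OFF.
Rhamnulose is present, so FubM is active.
No repressor is bound and FubM is active, so *kosW* is transcribed.
So KosW is produced and active.
Ornithine is present, so OrvQ is inactive.
With no repressor bound, *sibJ* is transcribed.
So SibJ is produced and active.
With repressor KosW bound, *haxP* is not transcribed.
→ *haxP* is OFF.
c-di-GMP is absent, so KepQ is inactive.
Cu²⁺ is absent, so NerB is inactive.
Required activator NerB is absent, so *gixF* is not transcribed.
→ *gixF* is OFF.
1 of the 5 genes is transcribed.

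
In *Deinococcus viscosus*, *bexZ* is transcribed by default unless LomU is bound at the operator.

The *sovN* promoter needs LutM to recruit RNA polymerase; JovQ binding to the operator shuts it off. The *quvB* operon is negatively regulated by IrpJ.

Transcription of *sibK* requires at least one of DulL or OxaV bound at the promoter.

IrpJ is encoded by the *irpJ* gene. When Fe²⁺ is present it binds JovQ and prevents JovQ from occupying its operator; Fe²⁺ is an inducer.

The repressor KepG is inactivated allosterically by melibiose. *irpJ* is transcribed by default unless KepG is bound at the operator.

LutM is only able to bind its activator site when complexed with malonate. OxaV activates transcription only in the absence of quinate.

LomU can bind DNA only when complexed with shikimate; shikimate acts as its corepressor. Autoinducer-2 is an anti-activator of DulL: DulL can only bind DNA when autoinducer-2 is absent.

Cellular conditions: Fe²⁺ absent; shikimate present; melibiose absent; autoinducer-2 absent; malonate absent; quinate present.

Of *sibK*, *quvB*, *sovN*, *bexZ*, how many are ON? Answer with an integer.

2

Autoinducer-2 is absent, so DulL is active.
Quinate is present, so OxaV is inactive.
Activator DulL is present, so *sibK* is transcribed.
→ *sibK* is ON.
Melibiose is absent, so KepG is active.
With repressor KepG bound, *irpJ* is not transcribed.
So IrpJ is not produced.
With no repressor bound, *quvB* is transcribed.
→ *quvB* is ON.
Malonate is absent, so LutM is inactive.
Fe²⁺ is absent, so JovQ is active.
With repressor JovQ bound, *sovN* is not transcribed.
→ *sovN* is OFF.
Shikimate is present, so LomU is active.
With repressor LomU bound, *bexZ* is not transcribed.
→ *bexZ* is OFF.
2 of the 4 genes are transcribed.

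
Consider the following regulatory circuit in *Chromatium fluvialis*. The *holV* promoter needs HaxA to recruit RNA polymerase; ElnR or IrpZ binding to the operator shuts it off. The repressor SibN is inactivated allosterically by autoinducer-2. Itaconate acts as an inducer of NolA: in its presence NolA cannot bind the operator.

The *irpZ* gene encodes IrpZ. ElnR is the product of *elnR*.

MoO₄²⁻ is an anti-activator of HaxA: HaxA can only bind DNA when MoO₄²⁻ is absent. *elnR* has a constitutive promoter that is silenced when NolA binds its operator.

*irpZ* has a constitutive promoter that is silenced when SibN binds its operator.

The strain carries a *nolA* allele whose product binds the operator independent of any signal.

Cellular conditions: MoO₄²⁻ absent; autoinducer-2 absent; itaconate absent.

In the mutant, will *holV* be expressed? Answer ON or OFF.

ON

NolA is constitutively active in this strain.
With repressor NolA bound, *elnR* is not transcribed.
So ElnR is not produced.
Autoinducer-2 is absent, so SibN is active.
With repressor SibN bound, *irpZ* is not transcribed.
So IrpZ is not produced.
MoO₄²⁻ is absent, so HaxA is active.
No repressor is bound and HaxA is active, so *holV* is transcribed.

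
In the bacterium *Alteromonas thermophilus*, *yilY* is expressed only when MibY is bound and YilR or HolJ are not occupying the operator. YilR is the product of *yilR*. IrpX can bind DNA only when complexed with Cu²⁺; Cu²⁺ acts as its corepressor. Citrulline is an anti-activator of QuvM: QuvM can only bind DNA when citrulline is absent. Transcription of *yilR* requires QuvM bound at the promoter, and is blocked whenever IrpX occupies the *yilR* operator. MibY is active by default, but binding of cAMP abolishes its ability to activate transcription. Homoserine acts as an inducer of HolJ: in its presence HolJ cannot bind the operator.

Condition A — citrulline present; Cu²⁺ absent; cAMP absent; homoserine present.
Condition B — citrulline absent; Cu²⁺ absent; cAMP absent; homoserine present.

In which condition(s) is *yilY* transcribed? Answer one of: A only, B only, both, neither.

A only

Condition A:
Citrulline is present, so QuvM is inactive.
Cu²⁺ is absent, so IrpX is inactive.
Required activator QuvM is absent, so *yilR* is not transcribed.
So YilR is not produced.
cAMP is absent, so MibY is active.
Homoserine is present, so HolJ is inactive.
No repressor is bound and MibY is active, so *yilY* is transcribed.
→ *yilY* is ON in A.
Condition B:
Citrulline is absent, so QuvM is active.
Cu²⁺ is absent, so IrpX is inactive.
No repressor is bound and QuvM is active, so *yilR* is transcribed.
So YilR is produced and active.
cAMP is absent, so MibY is active.
Homoserine is present, so HolJ is inactive.
With repressor YilR bound, *yilY* is not transcribed.
→ *yilY* is OFF in B.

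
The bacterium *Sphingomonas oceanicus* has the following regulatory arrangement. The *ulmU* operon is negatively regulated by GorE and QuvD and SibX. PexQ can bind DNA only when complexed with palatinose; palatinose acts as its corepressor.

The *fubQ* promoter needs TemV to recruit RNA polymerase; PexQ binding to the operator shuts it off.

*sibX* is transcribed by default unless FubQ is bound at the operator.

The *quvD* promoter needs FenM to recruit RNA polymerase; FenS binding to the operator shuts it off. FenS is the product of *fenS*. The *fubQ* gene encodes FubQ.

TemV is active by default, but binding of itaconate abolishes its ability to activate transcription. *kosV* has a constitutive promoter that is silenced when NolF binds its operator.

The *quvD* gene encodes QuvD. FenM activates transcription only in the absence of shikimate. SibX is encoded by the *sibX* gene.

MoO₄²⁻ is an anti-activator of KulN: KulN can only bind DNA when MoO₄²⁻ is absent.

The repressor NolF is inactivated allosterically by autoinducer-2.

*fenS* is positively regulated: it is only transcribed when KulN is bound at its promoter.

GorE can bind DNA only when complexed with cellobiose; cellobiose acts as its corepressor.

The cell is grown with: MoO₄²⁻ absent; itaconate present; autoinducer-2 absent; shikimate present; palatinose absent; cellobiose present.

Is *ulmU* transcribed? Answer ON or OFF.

OFF

Cellobiose is present, so GorE is active.
Shikimate is present, so FenM is inactive.
MoO₄²⁻ is absent, so KulN is active.
No repressor is bound and KulN is active, so *fenS* is transcribed.
So FenS is produced and active.
With repressor FenS bound, *quvD* is not transcribed.
So QuvD is not produced.
Palatinose is absent, so PexQ is inactive.
Itaconate is present, so TemV is inactive.
Required activator TemV is absent, so *fubQ* is not transcribed.
So FubQ is not produced.
With no repressor bound, *sibX* is transcribed.
So SibX is produced and active.
With repressor GorE bound, *ulmU* is not transcribed.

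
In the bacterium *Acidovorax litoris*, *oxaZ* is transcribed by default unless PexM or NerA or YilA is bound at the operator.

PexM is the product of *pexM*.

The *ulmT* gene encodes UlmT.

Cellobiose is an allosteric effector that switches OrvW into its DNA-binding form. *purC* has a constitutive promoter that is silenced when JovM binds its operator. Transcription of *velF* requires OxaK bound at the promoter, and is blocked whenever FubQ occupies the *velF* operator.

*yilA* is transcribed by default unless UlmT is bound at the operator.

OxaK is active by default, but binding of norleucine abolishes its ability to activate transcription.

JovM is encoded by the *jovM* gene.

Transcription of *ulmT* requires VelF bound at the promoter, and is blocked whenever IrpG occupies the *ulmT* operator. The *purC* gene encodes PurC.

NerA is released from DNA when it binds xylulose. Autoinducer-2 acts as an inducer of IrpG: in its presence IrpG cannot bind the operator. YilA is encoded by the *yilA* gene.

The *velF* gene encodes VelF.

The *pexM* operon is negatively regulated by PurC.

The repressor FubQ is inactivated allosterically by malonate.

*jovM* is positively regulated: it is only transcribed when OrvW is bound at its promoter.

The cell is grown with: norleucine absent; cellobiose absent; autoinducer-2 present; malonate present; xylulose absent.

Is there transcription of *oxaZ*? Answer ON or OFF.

Cellobiose is absent, so OrvW is inactive.
Required activator OrvW is absent, so *jovM* is not transcribed.
So JovM is not produced.
With no repressor bound, *purC* is transcribed.
So PurC is produced and active.
With repressor PurC bound, *pexM* is not transcribed.
So PexM is not produced.
Xylulose is absent, so NerA is active.
Autoinducer-2 is present, so IrpG is inactive.
Norleucine is absent, so OxaK is active.
Malonate is present, so FubQ is inactive.
No repressor is bound and OxaK is active, so *velF* is transcribed.
So VelF is produced and active.
No repressor is bound and VelF is active, so *ulmT* is transcribed.
So UlmT is produced and active.
With repressor UlmT bound, *yilA* is not transcribed.
So YilA is not produced.
With repressor NerA bound, *oxaZ* is not transcribed.

OFF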